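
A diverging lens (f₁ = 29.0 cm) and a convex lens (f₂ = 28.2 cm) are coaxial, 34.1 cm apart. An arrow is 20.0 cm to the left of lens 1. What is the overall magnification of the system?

f₁ = −29.0 cm (diverging).
Lens 1: 1/d_i1 = 1/(-29.0) − 1/(20.0) = -0.08448, so d_i1 = -11.84 cm; m₁ = −d_i1/d_o1 = +0.5920.
d_o2 = 34.1 − (-11.84) = 45.94 cm.
Lens 2: 1/d_i2 = 1/(28.2) − 1/(45.94) = 0.01369, so d_i2 = 73.03 cm; m₂ = −d_i2/d_o2 = -1.590.
m = m₁·m₂ = (+0.5920)(-1.590) = -0.941.

m = -0.941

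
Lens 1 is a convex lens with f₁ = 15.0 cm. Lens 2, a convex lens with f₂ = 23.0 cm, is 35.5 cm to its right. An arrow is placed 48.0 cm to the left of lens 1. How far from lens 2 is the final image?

Lens 1: 1/d_i1 = 1/f₁ − 1/d_o1 = 1/(15.0) − 1/(48.0) = 0.04583, so d_i1 = 21.82 cm.
The intermediate image is 21.82 cm to the right of lens 1, which is 35.5 − (21.82) = 13.68 cm to the left of lens 2, so d_o2 = +13.68 cm.
Lens 2: 1/d_i2 = 1/f₂ − 1/d_o2 = 1/(23.0) − 1/(13.68) = -0.02962, so d_i2 = -33.8 cm.
The final image is virtual, 33.8 cm to the left of lens 2 (overall magnification ≈ -1.1).

33.8 cm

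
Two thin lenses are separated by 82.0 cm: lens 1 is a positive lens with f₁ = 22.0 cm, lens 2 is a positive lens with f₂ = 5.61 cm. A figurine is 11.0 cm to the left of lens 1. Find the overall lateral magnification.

m = -0.114

Lens 1: 1/d_i1 = 1/(22.0) − 1/(11.0) = -0.04545, so d_i1 = -22.00 cm; m₁ = −d_i1/d_o1 = +2.000.
d_o2 = 82.0 − (-22.00) = 104.0 cm.
Lens 2: 1/d_i2 = 1/(5.61) − 1/(104.0) = 0.1686, so d_i2 = 5.930 cm; m₂ = −d_i2/d_o2 = -0.05702.
m = m₁·m₂ = (+2.000)(-0.05702) = -0.114.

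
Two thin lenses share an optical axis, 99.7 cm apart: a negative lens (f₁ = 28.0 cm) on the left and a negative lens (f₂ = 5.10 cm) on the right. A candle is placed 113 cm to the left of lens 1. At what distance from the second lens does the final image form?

4.90 cm

Lens 1 is diverging, so f₁ = −28.0 cm.
Lens 1: 1/d_i1 = 1/f₁ − 1/d_o1 = 1/(-28.0) − 1/(113) = -0.04456, so d_i1 = -22.44 cm.
The intermediate image is 22.44 cm to the left of lens 1 (virtual), which is 99.7 − (-22.44) = 122.1 cm to the left of lens 2, so d_o2 = +122.1 cm.
Lens 2 is diverging, so f₂ = −5.10 cm.
Lens 2: 1/d_i2 = 1/f₂ − 1/d_o2 = 1/(-5.10) − 1/(122.1) = -0.2043, so d_i2 = -4.90 cm.
The final image is virtual, 4.90 cm to the left of lens 2 (overall magnification ≈ 0.0080).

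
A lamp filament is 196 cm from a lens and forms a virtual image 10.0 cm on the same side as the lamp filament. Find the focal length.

f = -10.5 cm (diverging)

Virtual image ⇒ d_i = −10.0 cm.
1/f = 1/d_o + 1/d_i = 1/(196) + 1/(-10.0) = -0.09490, so f = -10.5 cm.
Since f is negative, the lens is diverging.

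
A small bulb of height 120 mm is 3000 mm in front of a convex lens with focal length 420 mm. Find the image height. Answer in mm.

1/d_i = 1/f − 1/d_o = 1/(420.0) − 1/(3000) = 0.002048, so d_i = 488.4 mm.
m = −d_i/d_o = -0.1628.
|h_i| = |m|·h_o = 0.1628 × 120 = 19.5 mm. The image is real, inverted and reduced, on the far side of the lens.

19.5 mm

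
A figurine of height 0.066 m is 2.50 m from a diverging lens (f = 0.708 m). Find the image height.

For a diverging lens, f = -0.708 m.
1/d_i = 1/f − 1/d_o = 1/(-0.7080) − 1/(2.50) = -1.812, so d_i = -0.5517 m.
m = −d_i/d_o = +0.2207.
|h_i| = |m|·h_o = 0.2207 × 0.066 = 0.0146 m. The image is virtual, upright and reduced, on the same side as the object.

0.0146 m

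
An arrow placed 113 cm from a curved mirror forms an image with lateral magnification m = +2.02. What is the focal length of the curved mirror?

f = 224 cm (concave)

m = −d_i/d_o ⇒ d_i = −m·d_o = −(+2.02)·(113) = -228.3 cm.
1/f = 1/d_o + 1/d_i = 1/(113) + 1/(-228.3) = 0.004469, so f = 224 cm.
Since f is positive, the curved mirror is concave.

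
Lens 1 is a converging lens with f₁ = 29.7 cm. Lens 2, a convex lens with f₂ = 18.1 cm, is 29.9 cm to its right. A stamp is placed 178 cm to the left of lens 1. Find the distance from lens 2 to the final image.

Lens 1: 1/d_i1 = 1/f₁ − 1/d_o1 = 1/(29.7) − 1/(178) = 0.02805, so d_i1 = 35.65 cm.
The intermediate image is 35.65 cm to the right of lens 1, which lies 5.750 cm to the right of lens 2 — a virtual object — so d_o2 = −5.750 cm.
Lens 2: 1/d_i2 = 1/f₂ − 1/d_o2 = 1/(18.1) − 1/(-5.750) = 0.2292, so d_i2 = 4.36 cm.
The final image is real, 4.36 cm to the right of lens 2 (overall magnification ≈ -0.15).

4.36 cm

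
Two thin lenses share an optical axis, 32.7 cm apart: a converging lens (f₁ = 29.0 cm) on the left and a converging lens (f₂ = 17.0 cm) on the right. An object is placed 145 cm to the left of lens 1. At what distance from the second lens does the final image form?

2.94 cm

Lens 1: 1/d_i1 = 1/f₁ − 1/d_o1 = 1/(29.0) − 1/(145) = 0.02759, so d_i1 = 36.25 cm.
The intermediate image is 36.25 cm to the right of lens 1, which lies 3.550 cm to the right of lens 2 — a virtual object — so d_o2 = −3.550 cm.
Lens 2: 1/d_i2 = 1/f₂ − 1/d_o2 = 1/(17.0) − 1/(-3.550) = 0.3405, so d_i2 = 2.94 cm.
The final image is real, 2.94 cm to the right of lens 2 (overall magnification ≈ -0.21).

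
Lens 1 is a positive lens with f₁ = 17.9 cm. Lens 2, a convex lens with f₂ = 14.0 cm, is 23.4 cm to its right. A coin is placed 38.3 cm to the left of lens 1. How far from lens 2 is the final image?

5.90 cm

Lens 1: 1/d_i1 = 1/f₁ − 1/d_o1 = 1/(17.9) − 1/(38.3) = 0.02976, so d_i1 = 33.61 cm.
The intermediate image is 33.61 cm to the right of lens 1, which lies 10.21 cm to the right of lens 2 — a virtual object — so d_o2 = −10.21 cm.
Lens 2: 1/d_i2 = 1/f₂ − 1/d_o2 = 1/(14.0) − 1/(-10.21) = 0.1694, so d_i2 = 5.90 cm.
The final image is real, 5.90 cm to the right of lens 2 (overall magnification ≈ -0.51).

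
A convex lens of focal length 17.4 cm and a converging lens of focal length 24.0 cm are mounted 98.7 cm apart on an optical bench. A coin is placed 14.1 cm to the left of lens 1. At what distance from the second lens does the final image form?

Lens 1: 1/d_i1 = 1/f₁ − 1/d_o1 = 1/(17.4) − 1/(14.1) = -0.01345, so d_i1 = -74.35 cm.
The intermediate image is 74.35 cm to the left of lens 1 (virtual), which is 98.7 − (-74.35) = 173.1 cm to the left of lens 2, so d_o2 = +173.1 cm.
Lens 2: 1/d_i2 = 1/f₂ − 1/d_o2 = 1/(24.0) − 1/(173.1) = 0.03589, so d_i2 = 27.9 cm.
The final image is real, 27.9 cm to the right of lens 2 (overall magnification ≈ -0.85).

27.9 cm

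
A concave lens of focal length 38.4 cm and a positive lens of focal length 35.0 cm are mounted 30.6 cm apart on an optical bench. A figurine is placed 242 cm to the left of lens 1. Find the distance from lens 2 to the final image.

77.6 cm

Lens 1 is diverging, so f₁ = −38.4 cm.
Lens 1: 1/d_i1 = 1/f₁ − 1/d_o1 = 1/(-38.4) − 1/(242) = -0.03017, so d_i1 = -33.14 cm.
The intermediate image is 33.14 cm to the left of lens 1 (virtual), which is 30.6 − (-33.14) = 63.74 cm to the left of lens 2, so d_o2 = +63.74 cm.
Lens 2: 1/d_i2 = 1/f₂ − 1/d_o2 = 1/(35.0) − 1/(63.74) = 0.01288, so d_i2 = 77.6 cm.
The final image is real, 77.6 cm to the right of lens 2 (overall magnification ≈ -0.17).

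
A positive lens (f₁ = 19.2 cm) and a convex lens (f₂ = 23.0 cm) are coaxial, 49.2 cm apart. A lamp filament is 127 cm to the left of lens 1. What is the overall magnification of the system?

m = +1.14

Lens 1: 1/d_i1 = 1/(19.2) − 1/(127) = 0.04421, so d_i1 = 22.62 cm; m₁ = −d_i1/d_o1 = -0.1781.
d_o2 = 49.2 − (22.62) = 26.58 cm.
Lens 2: 1/d_i2 = 1/(23.0) − 1/(26.58) = 0.005856, so d_i2 = 170.8 cm; m₂ = −d_i2/d_o2 = -6.425.
m = m₁·m₂ = (-0.1781)(-6.425) = +1.14.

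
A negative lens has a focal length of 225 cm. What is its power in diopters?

For a negative lens, f = −225 cm.
f = -225 cm = -2.25 m.
P = 1/f = 1/(-2.25 m) = -0.444 D.

P = -0.444 D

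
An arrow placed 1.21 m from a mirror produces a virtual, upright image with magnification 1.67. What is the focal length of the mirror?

f = 3.02 m (concave)

m = −d_i/d_o ⇒ d_i = −m·d_o = −(+1.67)·(1.21) = -2.021 m.
1/f = 1/d_o + 1/d_i = 1/(1.21) + 1/(-2.021) = 0.3316, so f = 3.02 m.
Since f is positive, the mirror is concave.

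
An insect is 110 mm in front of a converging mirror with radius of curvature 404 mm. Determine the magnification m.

m = +2.20

f = R/2 = 404/2 = 202.0 mm.
1/d_i = 1/f − 1/d_o = 1/(202.0) − 1/(110) = -0.004140, so d_i = -241.5 mm.
m = −d_i/d_o = −(-241.5)/(110) = +2.20.
The image is virtual, upright and enlarged, behind the mirror.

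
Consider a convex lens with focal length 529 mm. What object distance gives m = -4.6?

644 mm

m = −d_i/d_o ⇒ d_i = −m·d_o.
1/f = 1/d_o + 1/d_i = 1/d_o − 1/(m·d_o) = (1 − 1/m)/d_o, so d_o = f(1 − 1/m) = (529.0)(1 − 1/(-4.6)) = 644 mm.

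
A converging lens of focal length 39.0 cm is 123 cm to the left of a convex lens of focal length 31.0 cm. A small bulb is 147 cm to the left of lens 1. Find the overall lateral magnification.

m = +0.288

Lens 1: 1/d_i1 = 1/(39.0) − 1/(147) = 0.01884, so d_i1 = 53.08 cm; m₁ = −d_i1/d_o1 = -0.3611.
d_o2 = 123 − (53.08) = 69.92 cm.
Lens 2: 1/d_i2 = 1/(31.0) − 1/(69.92) = 0.01796, so d_i2 = 55.69 cm; m₂ = −d_i2/d_o2 = -0.7965.
m = m₁·m₂ = (-0.3611)(-0.7965) = +0.288.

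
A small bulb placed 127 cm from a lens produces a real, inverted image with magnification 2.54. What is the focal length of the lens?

m = −d_i/d_o ⇒ d_i = −m·d_o = −(-2.54)·(127) = 322.6 cm.
1/f = 1/d_o + 1/d_i = 1/(127) + 1/(322.6) = 0.01097, so f = 91.1 cm.
Since f is positive, the lens is converging.

f = 91.1 cm (converging)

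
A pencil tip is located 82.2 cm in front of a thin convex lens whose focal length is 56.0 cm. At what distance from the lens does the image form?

176 cm

Thin-lens equation: 1/v = 1/f − 1/u = 1/(56.00) − 1/(82.2) = 0.01786 − 0.01217 = 0.005692, so v = 176 cm.
The image is real, inverted and enlarged, on the far side of the lens.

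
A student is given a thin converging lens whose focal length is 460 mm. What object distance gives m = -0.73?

m = −d_i/d_o ⇒ d_i = −m·d_o.
1/f = 1/d_o + 1/d_i = 1/d_o − 1/(m·d_o) = (1 − 1/m)/d_o, so d_o = f(1 − 1/m) = (460.0)(1 − 1/(-0.73)) = 1090 mm.

1090 mm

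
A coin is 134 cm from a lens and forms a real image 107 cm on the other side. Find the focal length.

Real image ⇒ d_i = +107 cm.
1/f = 1/d_o + 1/d_i = 1/(134) + 1/(107) = 0.01681, so f = 59.5 cm.
Since f is positive, the lens is converging.

f = 59.5 cm (converging)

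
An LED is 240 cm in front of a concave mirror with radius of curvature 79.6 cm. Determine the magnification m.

f = R/2 = 79.6/2 = 39.80 cm.
1/d_i = 1/f − 1/d_o = 1/(39.80) − 1/(240) = 0.02096, so d_i = 47.71 cm.
m = −d_i/d_o = −(47.71)/(240) = -0.199.
The image is real, inverted and reduced, in front of the mirror.

m = -0.199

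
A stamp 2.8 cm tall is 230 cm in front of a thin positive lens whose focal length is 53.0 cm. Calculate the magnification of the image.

1/d_i = 1/f − 1/d_o = 1/(53.00) − 1/(230) = 0.01452, so d_i = 68.87 cm.
m = −d_i/d_o = −(68.87)/(230) = -0.299.
The image is real, inverted and reduced, on the far side of the lens.

m = -0.299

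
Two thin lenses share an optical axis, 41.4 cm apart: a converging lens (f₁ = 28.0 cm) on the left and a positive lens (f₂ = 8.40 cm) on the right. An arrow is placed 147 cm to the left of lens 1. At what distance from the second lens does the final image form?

Lens 1: 1/d_i1 = 1/f₁ − 1/d_o1 = 1/(28.0) − 1/(147) = 0.02891, so d_i1 = 34.59 cm.
The intermediate image is 34.59 cm to the right of lens 1, which is 41.4 − (34.59) = 6.810 cm to the left of lens 2, so d_o2 = +6.810 cm.
Lens 2: 1/d_i2 = 1/f₂ − 1/d_o2 = 1/(8.40) − 1/(6.810) = -0.02780, so d_i2 = -36.0 cm.
The final image is virtual, 36.0 cm to the left of lens 2 (overall magnification ≈ -1.2).

36.0 cm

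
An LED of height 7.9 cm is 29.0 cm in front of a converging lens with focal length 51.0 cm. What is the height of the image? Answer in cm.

18.3 cm

1/d_i = 1/f − 1/d_o = 1/(51.00) − 1/(29.0) = -0.01487, so d_i = -67.23 cm.
m = −d_i/d_o = +2.318.
|h_i| = |m|·h_o = 2.318 × 7.9 = 18.3 cm. The image is virtual, upright and enlarged, on the same side as the object.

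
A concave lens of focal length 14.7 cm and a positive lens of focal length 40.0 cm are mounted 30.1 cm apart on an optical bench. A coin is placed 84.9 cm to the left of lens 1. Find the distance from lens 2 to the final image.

Lens 1 is diverging, so f₁ = −14.7 cm.
Lens 1: 1/d_i1 = 1/f₁ − 1/d_o1 = 1/(-14.7) − 1/(84.9) = -0.07981, so d_i1 = -12.53 cm.
The intermediate image is 12.53 cm to the left of lens 1 (virtual), which is 30.1 − (-12.53) = 42.63 cm to the left of lens 2, so d_o2 = +42.63 cm.
Lens 2: 1/d_i2 = 1/f₂ − 1/d_o2 = 1/(40.0) − 1/(42.63) = 0.001542, so d_i2 = 648 cm.
The final image is real, 648 cm to the right of lens 2 (overall magnification ≈ -2.2).

648 cm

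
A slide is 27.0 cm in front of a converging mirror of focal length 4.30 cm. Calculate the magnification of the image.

m = -0.189

1/d_i = 1/f − 1/d_o = 1/(4.300) − 1/(27.0) = 0.1955, so d_i = 5.115 cm.
m = −d_i/d_o = −(5.115)/(27.0) = -0.189.
The image is real, inverted and reduced, in front of the mirror.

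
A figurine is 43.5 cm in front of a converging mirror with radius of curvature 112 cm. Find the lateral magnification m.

f = R/2 = 112/2 = 56.00 cm.
1/d_i = 1/f − 1/d_o = 1/(56.00) − 1/(43.5) = -0.005131, so d_i = -194.9 cm.
m = −d_i/d_o = −(-194.9)/(43.5) = +4.48.
The image is virtual, upright and enlarged, behind the mirror.

m = +4.48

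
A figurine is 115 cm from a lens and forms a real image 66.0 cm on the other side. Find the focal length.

f = 41.9 cm (converging)

Real image ⇒ d_i = +66.0 cm.
1/f = 1/d_o + 1/d_i = 1/(115) + 1/(66.0) = 0.02385, so f = 41.9 cm.
Since f is positive, the lens is converging.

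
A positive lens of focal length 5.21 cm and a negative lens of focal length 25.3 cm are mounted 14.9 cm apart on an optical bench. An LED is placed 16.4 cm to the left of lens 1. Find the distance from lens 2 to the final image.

5.64 cm

Lens 1: 1/d_i1 = 1/f₁ − 1/d_o1 = 1/(5.21) − 1/(16.4) = 0.1310, so d_i1 = 7.636 cm.
The intermediate image is 7.636 cm to the right of lens 1, which is 14.9 − (7.636) = 7.264 cm to the left of lens 2, so d_o2 = +7.264 cm.
Lens 2 is diverging, so f₂ = −25.3 cm.
Lens 2: 1/d_i2 = 1/f₂ − 1/d_o2 = 1/(-25.3) − 1/(7.264) = -0.1772, so d_i2 = -5.64 cm.
The final image is virtual, 5.64 cm to the left of lens 2 (overall magnification ≈ -0.36).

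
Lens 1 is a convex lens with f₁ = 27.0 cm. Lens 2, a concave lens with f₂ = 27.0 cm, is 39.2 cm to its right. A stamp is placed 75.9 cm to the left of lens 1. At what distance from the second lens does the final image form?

Lens 1: 1/d_i1 = 1/f₁ − 1/d_o1 = 1/(27.0) − 1/(75.9) = 0.02386, so d_i1 = 41.91 cm.
The intermediate image is 41.91 cm to the right of lens 1, which lies 2.710 cm to the right of lens 2 — a virtual object — so d_o2 = −2.710 cm.
Lens 2 is diverging, so f₂ = −27.0 cm.
Lens 2: 1/d_i2 = 1/f₂ − 1/d_o2 = 1/(-27.0) − 1/(-2.710) = 0.3320, so d_i2 = 3.01 cm.
The final image is real, 3.01 cm to the right of lens 2 (overall magnification ≈ -0.61).

3.01 cm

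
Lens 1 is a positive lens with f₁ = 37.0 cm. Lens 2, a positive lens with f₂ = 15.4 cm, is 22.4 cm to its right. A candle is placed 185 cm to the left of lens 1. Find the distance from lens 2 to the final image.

9.36 cm

Lens 1: 1/d_i1 = 1/f₁ − 1/d_o1 = 1/(37.0) − 1/(185) = 0.02162, so d_i1 = 46.25 cm.
The intermediate image is 46.25 cm to the right of lens 1, which lies 23.85 cm to the right of lens 2 — a virtual object — so d_o2 = −23.85 cm.
Lens 2: 1/d_i2 = 1/f₂ − 1/d_o2 = 1/(15.4) − 1/(-23.85) = 0.1069, so d_i2 = 9.36 cm.
The final image is real, 9.36 cm to the right of lens 2 (overall magnification ≈ -0.098).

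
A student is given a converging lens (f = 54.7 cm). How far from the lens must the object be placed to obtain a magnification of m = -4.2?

67.7 cm

m = −d_i/d_o ⇒ d_i = −m·d_o.
1/f = 1/d_o + 1/d_i = 1/d_o − 1/(m·d_o) = (1 − 1/m)/d_o, so d_o = f(1 − 1/m) = (54.70)(1 − 1/(-4.2)) = 67.7 cm.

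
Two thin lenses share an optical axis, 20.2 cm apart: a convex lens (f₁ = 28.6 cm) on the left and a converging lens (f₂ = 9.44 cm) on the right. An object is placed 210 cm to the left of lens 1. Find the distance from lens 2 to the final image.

5.45 cm

Lens 1: 1/d_i1 = 1/f₁ − 1/d_o1 = 1/(28.6) − 1/(210) = 0.03020, so d_i1 = 33.11 cm.
The intermediate image is 33.11 cm to the right of lens 1, which lies 12.91 cm to the right of lens 2 — a virtual object — so d_o2 = −12.91 cm.
Lens 2: 1/d_i2 = 1/f₂ − 1/d_o2 = 1/(9.44) − 1/(-12.91) = 0.1834, so d_i2 = 5.45 cm.
The final image is real, 5.45 cm to the right of lens 2 (overall magnification ≈ -0.067).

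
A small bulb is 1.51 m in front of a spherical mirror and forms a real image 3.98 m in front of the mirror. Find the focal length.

f = 1.09 m (concave)

Real image ⇒ d_i = +3.98 m.
1/f = 1/d_o + 1/d_i = 1/(1.51) + 1/(3.98) = 0.9135, so f = 1.09 m.
Since f is positive, the spherical mirror is concave.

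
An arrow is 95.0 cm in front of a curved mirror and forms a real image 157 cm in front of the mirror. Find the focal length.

f = 59.2 cm (concave)

Real image ⇒ d_i = +157 cm.
1/f = 1/d_o + 1/d_i = 1/(95.0) + 1/(157) = 0.01690, so f = 59.2 cm.
Since f is positive, the curved mirror is concave.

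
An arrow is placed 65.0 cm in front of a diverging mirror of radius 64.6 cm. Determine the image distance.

21.6 cm

f = R/2 = 64.6/2 = 32.30 cm; for a diverging mirror, f = -32.30 cm.
Mirror equation: 1/d_i = 1/f − 1/d_o = 1/(-32.30) − 1/(65.0) = -0.03096 − 0.01538 = -0.04634, so d_i = -21.6 cm.
The image is virtual, upright and reduced, behind the mirror.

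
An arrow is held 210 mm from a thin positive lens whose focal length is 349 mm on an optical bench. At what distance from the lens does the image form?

527 mm

Lens equation: 1/d_i = 1/f − 1/d_o = 1/(349.0) − 1/(210) = 0.002865 − 0.004762 = -0.001897, so d_i = -527 mm.
The image is virtual, upright and enlarged, on the same side as the object.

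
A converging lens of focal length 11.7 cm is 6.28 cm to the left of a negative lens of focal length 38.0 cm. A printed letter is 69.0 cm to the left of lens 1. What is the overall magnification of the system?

Lens 1: 1/d_i1 = 1/(11.7) − 1/(69.0) = 0.07098, so d_i1 = 14.09 cm; m₁ = −d_i1/d_o1 = -0.2042.
d_o2 = 6.28 − (14.09) = -7.810 cm (virtual object).
f₂ = −38.0 cm (diverging).
Lens 2: 1/d_i2 = 1/(-38.0) − 1/(-7.810) = 0.1017, so d_i2 = 9.830 cm; m₂ = −d_i2/d_o2 = +1.259.
m = m₁·m₂ = (-0.2042)(+1.259) = -0.257.

m = -0.257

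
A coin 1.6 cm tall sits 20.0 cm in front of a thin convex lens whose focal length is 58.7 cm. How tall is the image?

1/d_i = 1/f − 1/d_o = 1/(58.70) − 1/(20.0) = -0.03296, so d_i = -30.34 cm.
m = −d_i/d_o = +1.517.
|h_i| = |m|·h_o = 1.517 × 1.6 = 2.43 cm. The image is virtual, upright and enlarged, on the same side as the object.

2.43 cm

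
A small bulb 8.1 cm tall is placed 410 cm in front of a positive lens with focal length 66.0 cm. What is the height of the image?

1.55 cm

1/d_i = 1/f − 1/d_o = 1/(66.00) − 1/(410) = 0.01271, so d_i = 78.66 cm.
m = −d_i/d_o = -0.1919.
|h_i| = |m|·h_o = 0.1919 × 8.1 = 1.55 cm. The image is real, inverted and reduced, on the far side of the lens.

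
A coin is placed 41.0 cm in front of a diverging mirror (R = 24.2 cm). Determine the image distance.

9.34 cm

f = R/2 = 24.2/2 = 12.10 cm; for a diverging mirror, f = -12.10 cm.
Mirror equation: 1/v = 1/f − 1/u = 1/(-12.10) − 1/(41.0) = -0.08264 − 0.02439 = -0.1070, so v = -9.34 cm.
The image is virtual, upright and reduced, behind the mirror.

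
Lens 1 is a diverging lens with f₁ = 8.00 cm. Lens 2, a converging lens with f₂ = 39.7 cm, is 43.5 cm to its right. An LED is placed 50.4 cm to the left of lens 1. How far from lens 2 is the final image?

Lens 1 is diverging, so f₁ = −8.00 cm.
Lens 1: 1/d_i1 = 1/f₁ − 1/d_o1 = 1/(-8.00) − 1/(50.4) = -0.1448, so d_i1 = -6.904 cm.
The intermediate image is 6.904 cm to the left of lens 1 (virtual), which is 43.5 − (-6.904) = 50.40 cm to the left of lens 2, so d_o2 = +50.40 cm.
Lens 2: 1/d_i2 = 1/f₂ − 1/d_o2 = 1/(39.7) − 1/(50.40) = 0.005348, so d_i2 = 187 cm.
The final image is real, 187 cm to the right of lens 2 (overall magnification ≈ -0.51).

187 cm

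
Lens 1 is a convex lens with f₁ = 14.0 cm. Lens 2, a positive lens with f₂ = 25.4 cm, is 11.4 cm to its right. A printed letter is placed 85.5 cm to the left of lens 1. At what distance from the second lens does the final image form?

4.41 cm

Lens 1: 1/d_i1 = 1/f₁ − 1/d_o1 = 1/(14.0) − 1/(85.5) = 0.05973, so d_i1 = 16.74 cm.
The intermediate image is 16.74 cm to the right of lens 1, which lies 5.340 cm to the right of lens 2 — a virtual object — so d_o2 = −5.340 cm.
Lens 2: 1/d_i2 = 1/f₂ − 1/d_o2 = 1/(25.4) − 1/(-5.340) = 0.2266, so d_i2 = 4.41 cm.
The final image is real, 4.41 cm to the right of lens 2 (overall magnification ≈ -0.16).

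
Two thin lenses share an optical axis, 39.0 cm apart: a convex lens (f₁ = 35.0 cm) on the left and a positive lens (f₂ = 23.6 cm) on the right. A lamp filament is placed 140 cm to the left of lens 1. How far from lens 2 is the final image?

5.79 cm

Lens 1: 1/d_i1 = 1/f₁ − 1/d_o1 = 1/(35.0) − 1/(140) = 0.02143, so d_i1 = 46.67 cm.
The intermediate image is 46.67 cm to the right of lens 1, which lies 7.670 cm to the right of lens 2 — a virtual object — so d_o2 = −7.670 cm.
Lens 2: 1/d_i2 = 1/f₂ − 1/d_o2 = 1/(23.6) − 1/(-7.670) = 0.1728, so d_i2 = 5.79 cm.
The final image is real, 5.79 cm to the right of lens 2 (overall magnification ≈ -0.25).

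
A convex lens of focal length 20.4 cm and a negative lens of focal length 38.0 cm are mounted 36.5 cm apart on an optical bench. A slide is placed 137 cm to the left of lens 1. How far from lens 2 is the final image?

9.42 cm

Lens 1: 1/d_i1 = 1/f₁ − 1/d_o1 = 1/(20.4) − 1/(137) = 0.04172, so d_i1 = 23.97 cm.
The intermediate image is 23.97 cm to the right of lens 1, which is 36.5 − (23.97) = 12.53 cm to the left of lens 2, so d_o2 = +12.53 cm.
Lens 2 is diverging, so f₂ = −38.0 cm.
Lens 2: 1/d_i2 = 1/f₂ − 1/d_o2 = 1/(-38.0) − 1/(12.53) = -0.1061, so d_i2 = -9.42 cm.
The final image is virtual, 9.42 cm to the left of lens 2 (overall magnification ≈ -0.13).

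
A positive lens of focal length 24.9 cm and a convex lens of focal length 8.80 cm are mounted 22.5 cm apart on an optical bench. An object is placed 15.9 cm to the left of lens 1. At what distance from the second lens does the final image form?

10.1 cm

Lens 1: 1/d_i1 = 1/f₁ − 1/d_o1 = 1/(24.9) − 1/(15.9) = -0.02273, so d_i1 = -43.99 cm.
The intermediate image is 43.99 cm to the left of lens 1 (virtual), which is 22.5 − (-43.99) = 66.49 cm to the left of lens 2, so d_o2 = +66.49 cm.
Lens 2: 1/d_i2 = 1/f₂ − 1/d_o2 = 1/(8.80) − 1/(66.49) = 0.09860, so d_i2 = 10.1 cm.
The final image is real, 10.1 cm to the right of lens 2 (overall magnification ≈ -0.42).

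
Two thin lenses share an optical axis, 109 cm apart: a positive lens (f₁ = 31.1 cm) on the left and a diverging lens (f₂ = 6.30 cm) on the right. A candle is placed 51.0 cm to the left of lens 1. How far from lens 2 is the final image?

Lens 1: 1/d_i1 = 1/f₁ − 1/d_o1 = 1/(31.1) − 1/(51.0) = 0.01255, so d_i1 = 79.70 cm.
The intermediate image is 79.70 cm to the right of lens 1, which is 109 − (79.70) = 29.30 cm to the left of lens 2, so d_o2 = +29.30 cm.
Lens 2 is diverging, so f₂ = −6.30 cm.
Lens 2: 1/d_i2 = 1/f₂ − 1/d_o2 = 1/(-6.30) − 1/(29.30) = -0.1929, so d_i2 = -5.19 cm.
The final image is virtual, 5.19 cm to the left of lens 2 (overall magnification ≈ -0.28).

5.19 cm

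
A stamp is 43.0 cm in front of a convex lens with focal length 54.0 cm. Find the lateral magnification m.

m = +4.91

1/d_i = 1/f − 1/d_o = 1/(54.00) − 1/(43.0) = -0.004737, so d_i = -211.1 cm.
m = −d_i/d_o = −(-211.1)/(43.0) = +4.91.
The image is virtual, upright and enlarged, on the same side as the object.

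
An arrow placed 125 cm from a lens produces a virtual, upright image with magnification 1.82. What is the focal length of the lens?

f = 277 cm (converging)

m = −d_i/d_o ⇒ d_i = −m·d_o = −(+1.82)·(125) = -227.5 cm.
1/f = 1/d_o + 1/d_i = 1/(125) + 1/(-227.5) = 0.003604, so f = 277 cm.
Since f is positive, the lens is converging.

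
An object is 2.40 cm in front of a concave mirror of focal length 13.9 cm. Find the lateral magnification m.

1/d_i = 1/f − 1/d_o = 1/(13.90) − 1/(2.40) = -0.3447, so d_i = -2.901 cm.
m = −d_i/d_o = −(-2.901)/(2.40) = +1.21.
The image is virtual, upright and enlarged, behind the mirror.

m = +1.21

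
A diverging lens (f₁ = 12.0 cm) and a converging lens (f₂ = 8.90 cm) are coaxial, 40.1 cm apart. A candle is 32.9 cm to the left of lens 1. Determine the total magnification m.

m = -0.0595

f₁ = −12.0 cm (diverging).
Lens 1: 1/d_i1 = 1/(-12.0) − 1/(32.9) = -0.1137, so d_i1 = -8.793 cm; m₁ = −d_i1/d_o1 = +0.2673.
d_o2 = 40.1 − (-8.793) = 48.89 cm.
Lens 2: 1/d_i2 = 1/(8.90) − 1/(48.89) = 0.09191, so d_i2 = 10.88 cm; m₂ = −d_i2/d_o2 = -0.2226.
m = m₁·m₂ = (+0.2673)(-0.2226) = -0.0595.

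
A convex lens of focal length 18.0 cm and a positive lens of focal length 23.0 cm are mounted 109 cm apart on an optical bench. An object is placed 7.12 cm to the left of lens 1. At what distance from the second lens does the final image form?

28.4 cm

Lens 1: 1/d_i1 = 1/f₁ − 1/d_o1 = 1/(18.0) − 1/(7.12) = -0.08489, so d_i1 = -11.78 cm.
The intermediate image is 11.78 cm to the left of lens 1 (virtual), which is 109 − (-11.78) = 120.8 cm to the left of lens 2, so d_o2 = +120.8 cm.
Lens 2: 1/d_i2 = 1/f₂ − 1/d_o2 = 1/(23.0) − 1/(120.8) = 0.03520, so d_i2 = 28.4 cm.
The final image is real, 28.4 cm to the right of lens 2 (overall magnification ≈ -0.39).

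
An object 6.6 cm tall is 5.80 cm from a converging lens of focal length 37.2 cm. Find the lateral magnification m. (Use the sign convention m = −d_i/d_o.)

m = +1.18

1/d_i = 1/f − 1/d_o = 1/(37.20) − 1/(5.80) = -0.1455, so d_i = -6.871 cm.
m = −d_i/d_o = −(-6.871)/(5.80) = +1.18.
The image is virtual, upright and enlarged, on the same side as the object.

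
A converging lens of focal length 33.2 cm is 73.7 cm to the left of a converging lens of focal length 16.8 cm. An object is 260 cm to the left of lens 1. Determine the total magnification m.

Lens 1: 1/d_i1 = 1/(33.2) − 1/(260) = 0.02627, so d_i1 = 38.06 cm; m₁ = −d_i1/d_o1 = -0.1464.
d_o2 = 73.7 − (38.06) = 35.64 cm.
Lens 2: 1/d_i2 = 1/(16.8) − 1/(35.64) = 0.03147, so d_i2 = 31.78 cm; m₂ = −d_i2/d_o2 = -0.8917.
m = m₁·m₂ = (-0.1464)(-0.8917) = +0.131.

m = +0.131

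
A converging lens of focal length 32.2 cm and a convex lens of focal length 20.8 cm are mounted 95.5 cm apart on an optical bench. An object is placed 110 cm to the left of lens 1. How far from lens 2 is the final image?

Lens 1: 1/d_i1 = 1/f₁ − 1/d_o1 = 1/(32.2) − 1/(110) = 0.02196, so d_i1 = 45.53 cm.
The intermediate image is 45.53 cm to the right of lens 1, which is 95.5 − (45.53) = 49.97 cm to the left of lens 2, so d_o2 = +49.97 cm.
Lens 2: 1/d_i2 = 1/f₂ − 1/d_o2 = 1/(20.8) − 1/(49.97) = 0.02806, so d_i2 = 35.6 cm.
The final image is real, 35.6 cm to the right of lens 2 (overall magnification ≈ 0.30).

35.6 cm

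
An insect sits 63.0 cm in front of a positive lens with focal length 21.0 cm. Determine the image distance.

Thin-lens equation: 1/v = 1/f − 1/u = 1/(21.00) − 1/(63.0) = 0.04762 − 0.01587 = 0.03175, so v = 31.5 cm.
The image is real, inverted and reduced, on the far side of the lens.

31.5 cm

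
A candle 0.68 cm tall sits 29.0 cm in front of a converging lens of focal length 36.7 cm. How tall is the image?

3.24 cm

1/d_i = 1/f − 1/d_o = 1/(36.70) − 1/(29.0) = -0.007235, so d_i = -138.2 cm.
m = −d_i/d_o = +4.766.
|h_i| = |m|·h_o = 4.766 × 0.68 = 3.24 cm. The image is virtual, upright and enlarged, on the same side as the object.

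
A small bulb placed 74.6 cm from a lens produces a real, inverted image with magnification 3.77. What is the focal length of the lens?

f = 59.0 cm (converging)

m = −d_i/d_o ⇒ d_i = −m·d_o = −(-3.77)·(74.6) = 281.2 cm.
1/f = 1/d_o + 1/d_i = 1/(74.6) + 1/(281.2) = 0.01696, so f = 59.0 cm.
Since f is positive, the lens is converging.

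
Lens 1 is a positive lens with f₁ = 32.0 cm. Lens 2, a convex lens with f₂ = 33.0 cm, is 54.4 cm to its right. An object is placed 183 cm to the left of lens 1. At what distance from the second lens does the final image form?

Lens 1: 1/d_i1 = 1/f₁ − 1/d_o1 = 1/(32.0) − 1/(183) = 0.02579, so d_i1 = 38.78 cm.
The intermediate image is 38.78 cm to the right of lens 1, which is 54.4 − (38.78) = 15.62 cm to the left of lens 2, so d_o2 = +15.62 cm.
Lens 2: 1/d_i2 = 1/f₂ − 1/d_o2 = 1/(33.0) − 1/(15.62) = -0.03372, so d_i2 = -29.7 cm.
The final image is virtual, 29.7 cm to the left of lens 2 (overall magnification ≈ -0.40).

29.7 cm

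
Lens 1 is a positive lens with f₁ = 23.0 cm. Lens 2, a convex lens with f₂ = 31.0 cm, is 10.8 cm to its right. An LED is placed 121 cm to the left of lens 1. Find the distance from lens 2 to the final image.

Lens 1: 1/d_i1 = 1/f₁ − 1/d_o1 = 1/(23.0) − 1/(121) = 0.03521, so d_i1 = 28.40 cm.
The intermediate image is 28.40 cm to the right of lens 1, which lies 17.60 cm to the right of lens 2 — a virtual object — so d_o2 = −17.60 cm.
Lens 2: 1/d_i2 = 1/f₂ − 1/d_o2 = 1/(31.0) − 1/(-17.60) = 0.08908, so d_i2 = 11.2 cm.
The final image is real, 11.2 cm to the right of lens 2 (overall magnification ≈ -0.15).

11.2 cm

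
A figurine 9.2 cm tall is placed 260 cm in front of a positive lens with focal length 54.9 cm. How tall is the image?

2.46 cm

1/d_i = 1/f − 1/d_o = 1/(54.90) − 1/(260) = 0.01437, so d_i = 69.60 cm.
m = −d_i/d_o = -0.2677.
|h_i| = |m|·h_o = 0.2677 × 9.2 = 2.46 cm. The image is real, inverted and reduced, on the far side of the lens.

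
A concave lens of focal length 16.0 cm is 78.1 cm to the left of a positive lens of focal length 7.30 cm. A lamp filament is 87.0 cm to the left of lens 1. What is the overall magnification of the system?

f₁ = −16.0 cm (diverging).
Lens 1: 1/d_i1 = 1/(-16.0) − 1/(87.0) = -0.07399, so d_i1 = -13.51 cm; m₁ = −d_i1/d_o1 = +0.1553.
d_o2 = 78.1 − (-13.51) = 91.61 cm.
Lens 2: 1/d_i2 = 1/(7.30) − 1/(91.61) = 0.1261, so d_i2 = 7.932 cm; m₂ = −d_i2/d_o2 = -0.08659.
m = m₁·m₂ = (+0.1553)(-0.08659) = -0.0134.

m = -0.0134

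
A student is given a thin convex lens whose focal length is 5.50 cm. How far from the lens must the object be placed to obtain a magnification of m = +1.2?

0.917 cm

m = −d_i/d_o ⇒ d_i = −m·d_o.
1/f = 1/d_o + 1/d_i = 1/d_o − 1/(m·d_o) = (1 − 1/m)/d_o, so d_o = f(1 − 1/m) = (5.500)(1 − 1/(+1.2)) = 0.917 cm.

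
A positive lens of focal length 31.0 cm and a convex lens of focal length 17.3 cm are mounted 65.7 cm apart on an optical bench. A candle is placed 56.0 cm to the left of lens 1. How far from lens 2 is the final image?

3.08 cm

Lens 1: 1/d_i1 = 1/f₁ − 1/d_o1 = 1/(31.0) − 1/(56.0) = 0.01440, so d_i1 = 69.44 cm.
The intermediate image is 69.44 cm to the right of lens 1, which lies 3.740 cm to the right of lens 2 — a virtual object — so d_o2 = −3.740 cm.
Lens 2: 1/d_i2 = 1/f₂ − 1/d_o2 = 1/(17.3) − 1/(-3.740) = 0.3252, so d_i2 = 3.08 cm.
The final image is real, 3.08 cm to the right of lens 2 (overall magnification ≈ -1.0).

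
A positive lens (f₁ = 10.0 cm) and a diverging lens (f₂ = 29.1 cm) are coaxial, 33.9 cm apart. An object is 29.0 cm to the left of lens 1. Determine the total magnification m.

m = -0.321

Lens 1: 1/d_i1 = 1/(10.0) − 1/(29.0) = 0.06552, so d_i1 = 15.26 cm; m₁ = −d_i1/d_o1 = -0.5262.
d_o2 = 33.9 − (15.26) = 18.64 cm.
f₂ = −29.1 cm (diverging).
Lens 2: 1/d_i2 = 1/(-29.1) − 1/(18.64) = -0.08801, so d_i2 = -11.36 cm; m₂ = −d_i2/d_o2 = +0.6096.
m = m₁·m₂ = (-0.5262)(+0.6096) = -0.321.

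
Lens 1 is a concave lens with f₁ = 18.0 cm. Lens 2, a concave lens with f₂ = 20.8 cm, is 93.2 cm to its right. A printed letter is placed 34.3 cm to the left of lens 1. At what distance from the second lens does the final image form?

17.4 cm

Lens 1 is diverging, so f₁ = −18.0 cm.
Lens 1: 1/d_i1 = 1/f₁ − 1/d_o1 = 1/(-18.0) − 1/(34.3) = -0.08471, so d_i1 = -11.80 cm.
The intermediate image is 11.80 cm to the left of lens 1 (virtual), which is 93.2 − (-11.80) = 105.0 cm to the left of lens 2, so d_o2 = +105.0 cm.
Lens 2 is diverging, so f₂ = −20.8 cm.
Lens 2: 1/d_i2 = 1/f₂ − 1/d_o2 = 1/(-20.8) − 1/(105.0) = -0.05760, so d_i2 = -17.4 cm.
The final image is virtual, 17.4 cm to the left of lens 2 (overall magnification ≈ 0.057).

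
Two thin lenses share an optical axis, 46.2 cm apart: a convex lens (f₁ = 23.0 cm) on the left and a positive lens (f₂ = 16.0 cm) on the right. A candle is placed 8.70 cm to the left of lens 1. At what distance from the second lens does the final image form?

Lens 1: 1/d_i1 = 1/f₁ − 1/d_o1 = 1/(23.0) − 1/(8.70) = -0.07146, so d_i1 = -13.99 cm.
The intermediate image is 13.99 cm to the left of lens 1 (virtual), which is 46.2 − (-13.99) = 60.19 cm to the left of lens 2, so d_o2 = +60.19 cm.
Lens 2: 1/d_i2 = 1/f₂ − 1/d_o2 = 1/(16.0) − 1/(60.19) = 0.04589, so d_i2 = 21.8 cm.
The final image is real, 21.8 cm to the right of lens 2 (overall magnification ≈ -0.58).

21.8 cm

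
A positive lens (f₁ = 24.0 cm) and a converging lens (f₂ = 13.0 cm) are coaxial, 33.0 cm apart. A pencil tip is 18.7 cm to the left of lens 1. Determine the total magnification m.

Lens 1: 1/d_i1 = 1/(24.0) − 1/(18.7) = -0.01181, so d_i1 = -84.68 cm; m₁ = −d_i1/d_o1 = +4.528.
d_o2 = 33.0 − (-84.68) = 117.7 cm.
Lens 2: 1/d_i2 = 1/(13.0) − 1/(117.7) = 0.06843, so d_i2 = 14.61 cm; m₂ = −d_i2/d_o2 = -0.1242.
m = m₁·m₂ = (+4.528)(-0.1242) = -0.562.

m = -0.562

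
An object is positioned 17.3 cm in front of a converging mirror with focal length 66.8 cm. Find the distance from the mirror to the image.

23.3 cm

Mirror equation: 1/d_i = 1/f − 1/d_o = 1/(66.80) − 1/(17.3) = 0.01497 − 0.05780 = -0.04283, so d_i = -23.3 cm.
The image is virtual, upright and enlarged, behind the mirror.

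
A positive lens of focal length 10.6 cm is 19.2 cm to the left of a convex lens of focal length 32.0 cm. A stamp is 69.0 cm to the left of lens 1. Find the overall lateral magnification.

Lens 1: 1/d_i1 = 1/(10.6) − 1/(69.0) = 0.07985, so d_i1 = 12.52 cm; m₁ = −d_i1/d_o1 = -0.1814.
d_o2 = 19.2 − (12.52) = 6.680 cm.
Lens 2: 1/d_i2 = 1/(32.0) − 1/(6.680) = -0.1185, so d_i2 = -8.442 cm; m₂ = −d_i2/d_o2 = +1.264.
m = m₁·m₂ = (-0.1814)(+1.264) = -0.229.

m = -0.229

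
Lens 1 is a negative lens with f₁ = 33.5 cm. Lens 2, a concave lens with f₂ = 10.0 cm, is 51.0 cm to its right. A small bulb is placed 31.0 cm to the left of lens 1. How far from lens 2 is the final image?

8.70 cm

Lens 1 is diverging, so f₁ = −33.5 cm.
Lens 1: 1/d_i1 = 1/f₁ − 1/d_o1 = 1/(-33.5) − 1/(31.0) = -0.06211, so d_i1 = -16.10 cm.
The intermediate image is 16.10 cm to the left of lens 1 (virtual), which is 51.0 − (-16.10) = 67.10 cm to the left of lens 2, so d_o2 = +67.10 cm.
Lens 2 is diverging, so f₂ = −10.0 cm.
Lens 2: 1/d_i2 = 1/f₂ − 1/d_o2 = 1/(-10.0) − 1/(67.10) = -0.1149, so d_i2 = -8.70 cm.
The final image is virtual, 8.70 cm to the left of lens 2 (overall magnification ≈ 0.067).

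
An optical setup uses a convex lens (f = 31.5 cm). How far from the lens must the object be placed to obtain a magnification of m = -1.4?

m = −d_i/d_o ⇒ d_i = −m·d_o.
1/f = 1/d_o + 1/d_i = 1/d_o − 1/(m·d_o) = (1 − 1/m)/d_o, so d_o = f(1 − 1/m) = (31.50)(1 − 1/(-1.4)) = 54.0 cm.

54.0 cm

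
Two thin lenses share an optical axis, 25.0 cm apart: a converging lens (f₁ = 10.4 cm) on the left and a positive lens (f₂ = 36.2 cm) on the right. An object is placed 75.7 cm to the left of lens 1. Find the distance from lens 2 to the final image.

20.1 cm

Lens 1: 1/d_i1 = 1/f₁ − 1/d_o1 = 1/(10.4) − 1/(75.7) = 0.08294, so d_i1 = 12.06 cm.
The intermediate image is 12.06 cm to the right of lens 1, which is 25.0 − (12.06) = 12.94 cm to the left of lens 2, so d_o2 = +12.94 cm.
Lens 2: 1/d_i2 = 1/f₂ − 1/d_o2 = 1/(36.2) − 1/(12.94) = -0.04966, so d_i2 = -20.1 cm.
The final image is virtual, 20.1 cm to the left of lens 2 (overall magnification ≈ -0.25).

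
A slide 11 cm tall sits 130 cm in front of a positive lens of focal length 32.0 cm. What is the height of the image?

3.59 cm

1/d_i = 1/f − 1/d_o = 1/(32.00) − 1/(130) = 0.02356, so d_i = 42.45 cm.
m = −d_i/d_o = -0.3265.
|h_i| = |m|·h_o = 0.3265 × 11 = 3.59 cm. The image is real, inverted and reduced, on the far side of the lens.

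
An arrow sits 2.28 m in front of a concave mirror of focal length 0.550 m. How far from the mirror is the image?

0.725 m

Mirror equation: 1/d_i = 1/f − 1/d_o = 1/(0.5500) − 1/(2.28) = 1.818 − 0.4386 = 1.380, so d_i = 0.725 m.
The image is real, inverted and reduced, in front of the mirror.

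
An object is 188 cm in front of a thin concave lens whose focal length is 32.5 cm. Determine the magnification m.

For a concave lens, f = -32.5 cm.
1/d_i = 1/f − 1/d_o = 1/(-32.50) − 1/(188) = -0.03609, so d_i = -27.71 cm.
m = −d_i/d_o = −(-27.71)/(188) = +0.147.
The image is virtual, upright and reduced, on the same side as the object.

m = +0.147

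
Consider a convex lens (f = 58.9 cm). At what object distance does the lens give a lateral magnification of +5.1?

m = −d_i/d_o ⇒ d_i = −m·d_o.
1/f = 1/d_o + 1/d_i = 1/d_o − 1/(m·d_o) = (1 − 1/m)/d_o, so d_o = f(1 − 1/m) = (58.90)(1 − 1/(+5.1)) = 47.4 cm.

47.4 cm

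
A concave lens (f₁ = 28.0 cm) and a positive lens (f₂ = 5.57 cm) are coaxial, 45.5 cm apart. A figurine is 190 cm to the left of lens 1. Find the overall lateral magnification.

m = -0.0111

f₁ = −28.0 cm (diverging).
Lens 1: 1/d_i1 = 1/(-28.0) − 1/(190) = -0.04098, so d_i1 = -24.40 cm; m₁ = −d_i1/d_o1 = +0.1284.
d_o2 = 45.5 − (-24.40) = 69.90 cm.
Lens 2: 1/d_i2 = 1/(5.57) − 1/(69.90) = 0.1652, so d_i2 = 6.052 cm; m₂ = −d_i2/d_o2 = -0.08658.
m = m₁·m₂ = (+0.1284)(-0.08658) = -0.0111.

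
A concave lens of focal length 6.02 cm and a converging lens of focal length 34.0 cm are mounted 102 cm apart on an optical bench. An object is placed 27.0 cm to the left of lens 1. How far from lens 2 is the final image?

Lens 1 is diverging, so f₁ = −6.02 cm.
Lens 1: 1/d_i1 = 1/f₁ − 1/d_o1 = 1/(-6.02) − 1/(27.0) = -0.2031, so d_i1 = -4.922 cm.
The intermediate image is 4.922 cm to the left of lens 1 (virtual), which is 102 − (-4.922) = 106.9 cm to the left of lens 2, so d_o2 = +106.9 cm.
Lens 2: 1/d_i2 = 1/f₂ − 1/d_o2 = 1/(34.0) − 1/(106.9) = 0.02006, so d_i2 = 49.9 cm.
The final image is real, 49.9 cm to the right of lens 2 (overall magnification ≈ -0.085).

49.9 cm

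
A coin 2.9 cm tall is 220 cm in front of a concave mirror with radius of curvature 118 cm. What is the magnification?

m = -0.366

f = R/2 = 118/2 = 59.00 cm.
1/d_i = 1/f − 1/d_o = 1/(59.00) − 1/(220) = 0.01240, so d_i = 80.62 cm.
m = −d_i/d_o = −(80.62)/(220) = -0.366.
The image is real, inverted and reduced, in front of the mirror.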